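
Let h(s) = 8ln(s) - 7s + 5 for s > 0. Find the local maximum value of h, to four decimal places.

-1.9317

h'(s) = 8/s − 7 = 0 gives s = 8/7.
h''(s) = -8/s², which is negative for s > 0, so this is a local maximum.
h(8/7) = 8·ln(8/7) - 8 + 5 ≈ -1.9317.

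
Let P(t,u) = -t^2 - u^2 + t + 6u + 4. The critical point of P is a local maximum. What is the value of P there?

53/4

∂P/∂t = -2t + 1 = 0 and ∂P/∂u = -2u + 6 = 0, so (t, u) = (1/2, 3).
The Hessian has P_{tt} = -2, P_{uu} = -2, P_{tu} = 0, giving D = 4 > 0 with P_{tt} < 0, so the point is a local maximum.
P(1/2, 3) = 53/4.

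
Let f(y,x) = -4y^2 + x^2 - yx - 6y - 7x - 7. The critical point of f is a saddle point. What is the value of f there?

-237/17

∂f/∂y = -8y - x - 6 = 0 and ∂f/∂x = -y + 2x - 7 = 0, so (y, x) = (-19/17, 50/17).
The Hessian has f_{yy} = -8, f_{xx} = 2, f_{yx} = -1, giving D = -17 < 0, so the point is a saddle point.
f(-19/17, 50/17) = -237/17.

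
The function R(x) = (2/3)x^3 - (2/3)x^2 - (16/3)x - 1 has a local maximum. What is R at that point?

R'(x) = 2x^2 - (4/3)x - 16/3. Setting R'(x) = 0 gives x ∈ {-4/3, 2}.
Second-derivative test with R''(x) = 4x - 4/3: R''(-4/3) = -20/3 < 0 ⇒ local maximum; R''(2) = 20/3 > 0 ⇒ local minimum.
So the local maximum value is R(-4/3) = 271/81.

271/81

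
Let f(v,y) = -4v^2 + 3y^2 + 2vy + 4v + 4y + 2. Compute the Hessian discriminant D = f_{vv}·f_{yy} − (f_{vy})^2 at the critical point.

∂f/∂v = -8v + 2y + 4 = 0 and ∂f/∂y = 2v + 6y + 4 = 0, so (v, y) = (4/13, -10/13).
The Hessian has f_{vv} = -8, f_{yy} = 6, f_{vy} = 2, giving D = -52 < 0, so the point is a saddle point.
D = (-8)·(6) − (2)^2 = -52.

-52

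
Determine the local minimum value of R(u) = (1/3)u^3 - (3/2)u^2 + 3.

Critical points: R'(u) = u^2 - 3u vanishes at u = 0, 3.
Second-derivative test with R''(u) = 2u - 3: R''(0) = -3 < 0 ⇒ local maximum; R''(3) = 3 > 0 ⇒ local minimum.
The local minimum is R(3) = -3/2.

-3/2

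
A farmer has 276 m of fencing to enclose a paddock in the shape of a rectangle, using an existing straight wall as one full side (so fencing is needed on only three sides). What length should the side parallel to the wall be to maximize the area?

138

Let the sides perpendicular to the wall have length x and the parallel side y, so 2x + y = 276 and the area is A = xy = x(276 − 2x).
A'(x) = 276 − 4x = 0 gives x = 69, and A''(x) = −4 < 0 confirms a maximum.
Then y = 276 − 2·69 = 138 and A = 9522.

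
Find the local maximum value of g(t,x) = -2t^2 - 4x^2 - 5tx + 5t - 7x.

∂g/∂t = -4t - 5x + 5 = 0 and ∂g/∂x = -5t - 8x - 7 = 0, so (t, x) = (75/7, -53/7).
The Hessian has g_{tt} = -4, g_{xx} = -8, g_{tx} = -5, giving D = 7 > 0 with g_{tt} < 0, so the point is a local maximum.
g(75/7, -53/7) = 373/7.

373/7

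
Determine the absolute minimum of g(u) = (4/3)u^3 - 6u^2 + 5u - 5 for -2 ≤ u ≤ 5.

-149/3

Differentiating, g'(u) = 4u^2 - 12u + 5; which vanishes at u = 1/2 and u = 5/2.
Evaluating at the critical points and endpoints: g(-2) = -149/3,  g(1/2) = -23/6,  g(5/2) = -55/6,  g(5) = 110/3.
So the minimum is g(-2) = -149/3.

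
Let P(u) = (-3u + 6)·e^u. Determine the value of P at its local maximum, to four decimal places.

8.1548

By the product rule, P'(u) = (-3u + 3)·e^u. Since e^u > 0, the only critical point is u = 1.
P''(1) has the same sign as -3 < 0, so this is a local maximum.
P(1) = (3)·e^(1) ≈ 8.1548.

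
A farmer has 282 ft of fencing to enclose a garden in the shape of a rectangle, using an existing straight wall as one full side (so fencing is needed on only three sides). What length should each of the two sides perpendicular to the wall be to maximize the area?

Let the sides perpendicular to the wall have length x and the parallel side y, so 2x + y = 282 and the area is A = xy = x(282 − 2x).
A'(x) = 282 − 4x = 0 gives x = 141/2, and A''(x) = −4 < 0 confirms a maximum.
Then y = 282 − 2·141/2 = 141 and A = 19881/2.

141/2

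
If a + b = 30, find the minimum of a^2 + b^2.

450

With a + b = 30, a^2 + b^2 = a^2 + (30 − a)^2.
The derivative 2a − 2(30 − a) = 4a − 60 vanishes at a = 15; second derivative 4 > 0, a minimum.
The minimum is 2·(15)^2 = 450.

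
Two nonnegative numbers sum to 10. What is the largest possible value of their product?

With x + y = 10, the product is P(x) = x(10 − x).
P'(x) = 10 − 2x = 0 gives x = 5; P'' = −2 < 0, so this is the maximum.
P = 5·5 = 25.

25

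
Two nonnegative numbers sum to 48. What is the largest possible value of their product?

With x + y = 48, the product is P(x) = x(48 − x).
P'(x) = 48 − 2x = 0 gives x = 24; P'' = −2 < 0, so this is the maximum.
P = 24·24 = 576.

576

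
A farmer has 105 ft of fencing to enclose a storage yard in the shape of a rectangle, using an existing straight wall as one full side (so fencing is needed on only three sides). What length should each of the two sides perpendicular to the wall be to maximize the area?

Let the sides perpendicular to the wall have length x and the parallel side y, so 2x + y = 105 and the area is A = xy = x(105 − 2x).
A'(x) = 105 − 4x = 0 gives x = 105/4, and A''(x) = −4 < 0 confirms a maximum.
Then y = 105 − 2·105/4 = 105/2 and A = 11025/8.

105/4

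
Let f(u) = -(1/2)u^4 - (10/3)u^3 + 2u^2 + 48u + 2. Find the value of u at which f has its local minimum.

Critical points: f'(u) = -2u^3 - 10u^2 + 4u + 48 vanishes at u = -4, -3, 2.
Second-derivative test with f''(u) = -6u^2 - 20u + 4: f''(-4) = -12 < 0 ⇒ local maximum; f''(-3) = 10 > 0 ⇒ local minimum; f''(2) = -60 < 0 ⇒ local maximum.
Thus f has its local minimum at u = -3, with value -149/2.

-3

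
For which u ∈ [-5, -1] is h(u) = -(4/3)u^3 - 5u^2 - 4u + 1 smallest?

-2

Differentiating, h'(u) = -4u^2 - 10u - 4; whose only zero in [-5, -1] is u = -2.
Evaluating at the critical points and endpoints: h(-5) = 188/3, h(-2) = -1/3, h(-1) = 4/3.
Hence the absolute minimum is -1/3 at u = -2.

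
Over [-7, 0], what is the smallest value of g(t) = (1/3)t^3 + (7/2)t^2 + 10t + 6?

The derivative is t^2 + 7t + 10, which vanishes at t = -5 and t = -2.
Candidates: g(-7) = -41/6; g(-5) = 11/6; g(-2) = -8/3; g(0) = 6.
The minimum over the interval is -41/6, attained at t = -7.

-41/6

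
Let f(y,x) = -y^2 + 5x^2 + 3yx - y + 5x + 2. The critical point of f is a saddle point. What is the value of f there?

53/29

∂f/∂y = -2y + 3x - 1 = 0 and ∂f/∂x = 3y + 10x + 5 = 0, so (y, x) = (-25/29, -7/29).
The Hessian has f_{yy} = -2, f_{xx} = 10, f_{yx} = 3, giving D = -29 < 0, so the point is a saddle point.
f(-25/29, -7/29) = 53/29.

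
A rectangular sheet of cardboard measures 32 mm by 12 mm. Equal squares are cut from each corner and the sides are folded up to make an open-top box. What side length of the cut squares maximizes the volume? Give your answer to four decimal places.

With cut size x, the volume is V(x) = x(32 − 2x)(12 − 2x) for 0 < x < 6.
V'(x) = 12x^2 − 176x + 384. Setting V'(x) = 0 gives x ≈ 2.6667 (the root in (0, 6)).
V''(x) = 24x − 176 is negative there, so this is the maximum; V ≈ 474.0741.

2.6667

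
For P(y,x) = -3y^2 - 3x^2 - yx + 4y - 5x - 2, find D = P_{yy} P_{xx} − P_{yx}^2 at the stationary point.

∂P/∂y = -6y - x + 4 = 0 and ∂P/∂x = -y - 6x - 5 = 0, so (y, x) = (29/35, -34/35).
The Hessian has P_{yy} = -6, P_{xx} = -6, P_{yx} = -1, giving D = 35 > 0 with P_{yy} < 0, so the point is a local maximum.
D = (-6)·(-6) − (-1)^2 = 35.

35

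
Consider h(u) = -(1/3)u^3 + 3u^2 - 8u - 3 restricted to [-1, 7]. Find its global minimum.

Differentiating, h'(u) = -u^2 + 6u - 8; which vanishes at u = 2 and u = 4.
Compare values at every candidate in [-1, 7]: h(-1) = 25/3, h(2) = -29/3, h(4) = -25/3, h(7) = -79/3.
The minimum over the interval is -79/3, attained at u = 7.

-79/3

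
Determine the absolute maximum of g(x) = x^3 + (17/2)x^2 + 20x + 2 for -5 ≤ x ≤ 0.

2

g'(x) = 3x^2 + 17x + 20, which vanishes at x = -4 and x = -5/3.
Evaluating at the critical points and endpoints: g(-5) = -21/2; g(-4) = -6; g(-5/3) = -667/54; g(0) = 2.
So the maximum is g(0) = 2.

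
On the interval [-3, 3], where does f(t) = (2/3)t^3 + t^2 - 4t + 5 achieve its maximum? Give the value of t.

The derivative is 2t^2 + 2t - 4, which vanishes at t = -2 and t = 1.
Compare values at every candidate in [-3, 3]: f(-3) = 8,  f(-2) = 35/3,  f(1) = 8/3,  f(3) = 20.
Hence the absolute maximum is 20 at t = 3.

3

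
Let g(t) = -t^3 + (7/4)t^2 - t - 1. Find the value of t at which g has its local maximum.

2/3

g'(t) = -3t^2 + (7/2)t - 1. Setting g'(t) = 0 gives t ∈ {1/2, 2/3}.
g''(t) = -6t + 7/2. g''(1/2) = 1/2 > 0 ⇒ local minimum; g''(2/3) = -1/2 < 0 ⇒ local maximum.
Thus g has its local maximum at t = 2/3, with value -32/27.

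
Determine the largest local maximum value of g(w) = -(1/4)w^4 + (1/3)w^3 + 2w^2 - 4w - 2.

22/3

g'(w) = -w^3 + w^2 + 4w - 4. Setting g'(w) = 0 gives w ∈ {-2, 1, 2}.
Since g''(w) = -3w^2 + 2w + 4, we get g''(-2) = -12 < 0 ⇒ local maximum; g''(1) = 3 > 0 ⇒ local minimum; g''(2) = -4 < 0 ⇒ local maximum.
The largest local maximum is g(-2) = 22/3.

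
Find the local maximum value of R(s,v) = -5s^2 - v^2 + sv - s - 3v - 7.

-84/19

∂R/∂s = -10s + v - 1 = 0 and ∂R/∂v = s - 2v - 3 = 0, so (s, v) = (-5/19, -31/19).
The Hessian has R_{ss} = -10, R_{vv} = -2, R_{sv} = 1, giving D = 19 > 0 with R_{ss} < 0, so the point is a local maximum.
R(-5/19, -31/19) = -84/19.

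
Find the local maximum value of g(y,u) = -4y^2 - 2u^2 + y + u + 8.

∂g/∂y = -8y + 1 = 0 and ∂g/∂u = -4u + 1 = 0, so (y, u) = (1/8, 1/4).
The Hessian has g_{yy} = -8, g_{uu} = -4, g_{yu} = 0, giving D = 32 > 0 with g_{yy} < 0, so the point is a local maximum.
g(1/8, 1/4) = 131/16.

131/16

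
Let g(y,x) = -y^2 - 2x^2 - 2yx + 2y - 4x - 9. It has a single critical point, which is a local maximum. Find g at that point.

1

∂g/∂y = -2y - 2x + 2 = 0 and ∂g/∂x = -2y - 4x - 4 = 0, so (y, x) = (4, -3).
The Hessian has g_{yy} = -2, g_{xx} = -4, g_{yx} = -2, giving D = 4 > 0 with g_{yy} < 0, so the point is a local maximum.
g(4, -3) = 1.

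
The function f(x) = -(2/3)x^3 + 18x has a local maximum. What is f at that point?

Critical points: f'(x) = -2x^2 + 18 vanishes at x = -3, 3.
Since f''(x) = -4x, we get f''(-3) = 12 > 0 ⇒ local minimum; f''(3) = -12 < 0 ⇒ local maximum.
Thus f has its local maximum at x = 3, with value 36.

36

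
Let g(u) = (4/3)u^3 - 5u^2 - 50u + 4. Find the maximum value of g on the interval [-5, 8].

923/12

The derivative is 4u^2 - 10u - 50, which vanishes at u = -5/2 and u = 5.
Evaluating at the critical points and endpoints: g(-5) = -113/3,  g(-5/2) = 923/12,  g(5) = -613/3,  g(8) = -100/3.
Hence the absolute maximum is 923/12 at u = -5/2.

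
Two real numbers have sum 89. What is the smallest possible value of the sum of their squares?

With a + b = 89, a^2 + b^2 = a^2 + (89 − a)^2.
The derivative 2a − 2(89 − a) = 4a − 178 vanishes at a = 89/2; second derivative 4 > 0, a minimum.
The minimum is 2·(89/2)^2 = 7921/2.

7921/2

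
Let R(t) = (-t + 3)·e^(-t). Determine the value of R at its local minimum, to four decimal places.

Differentiating with the product rule gives R'(t) = (t - 4)·e^(-t). Since e^(-t) > 0, the only critical point is t = 4.
R''(4) has the same sign as 1 > 0, so this is a local minimum.
R(4) = (-1)·e^(-4) ≈ -0.0183.

-0.0183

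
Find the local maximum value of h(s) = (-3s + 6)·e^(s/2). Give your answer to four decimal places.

6.0000

Differentiating with the product rule gives h'(s) = (-(3/2)s)·e^(s/2). Since e^(s/2) > 0, the only critical point is s = 0.
h''(0) has the same sign as -3/2 < 0, so this is a local maximum.
h(0) = (6)·e^(0) ≈ 6.0000.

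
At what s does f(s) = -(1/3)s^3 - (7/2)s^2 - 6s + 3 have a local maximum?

Critical points: f'(s) = -s^2 - 7s - 6 vanishes at s = -6, -1.
Since f''(s) = -2s - 7, we get f''(-6) = 5 > 0 ⇒ local minimum; f''(-1) = -5 < 0 ⇒ local maximum.
So the local maximum value is f(-1) = 35/6.

-1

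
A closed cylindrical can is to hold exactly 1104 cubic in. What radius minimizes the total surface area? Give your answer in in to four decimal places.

With radius r and height h, πr²h = 1104 so h = 1104/(πr²), and S(r) = 2πr² + 2πrh = 2πr² + 2·1104/r.
S'(r) = 4πr − 2·1104/r² = 0 ⇒ r³ = 1104/(2π), so r ≈ 5.6010 and h = 2r ≈ 11.2019.
S''(r) = 4π + 4·1104/r³ > 0, so this is the minimum; S ≈ 591.3264.

5.6010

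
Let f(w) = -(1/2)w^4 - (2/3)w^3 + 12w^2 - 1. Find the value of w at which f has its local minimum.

f'(w) = -2w^3 - 2w^2 + 24w = 0 at w = -4, 0, 3.
f''(w) = -6w^2 - 4w + 24. f''(-4) = -56 < 0 ⇒ local maximum; f''(0) = 24 > 0 ⇒ local minimum; f''(3) = -42 < 0 ⇒ local maximum.
The local minimum is f(0) = -1.

0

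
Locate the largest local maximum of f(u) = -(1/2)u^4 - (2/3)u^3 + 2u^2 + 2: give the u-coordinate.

-2

f'(u) = -2u^3 - 2u^2 + 4u = 0 at u = -2, 0, 1.
f''(u) = -6u^2 - 4u + 4. f''(-2) = -12 < 0 ⇒ local maximum; f''(0) = 4 > 0 ⇒ local minimum; f''(1) = -6 < 0 ⇒ local maximum.
The largest local maximum is f(-2) = 22/3.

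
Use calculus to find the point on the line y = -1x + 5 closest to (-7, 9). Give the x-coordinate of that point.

Minimize D(x)^2 = (x + 7)^2 + (-x - 4)^2.
d/dx[D^2] = 2(x + 7) + 2·(-1)·(-x - 4) = 0 ⇒ x = -11/2.
Then y = 21/2 and the distance is √(9/2) ≈ 2.1213.

-11/2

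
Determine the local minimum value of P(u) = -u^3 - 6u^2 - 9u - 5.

-5

P'(u) = -3u^2 - 12u - 9 = 0 at u = -3, -1.
Second-derivative test with P''(u) = -6u - 12: P''(-3) = 6 > 0 ⇒ local minimum; P''(-1) = -6 < 0 ⇒ local maximum.
The local minimum is P(-3) = -5.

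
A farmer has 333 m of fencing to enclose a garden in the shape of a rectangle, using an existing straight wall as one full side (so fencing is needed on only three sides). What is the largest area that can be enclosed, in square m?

Let the sides perpendicular to the wall have length x and the parallel side y, so 2x + y = 333 and the area is A = xy = x(333 − 2x).
A'(x) = 333 − 4x = 0 gives x = 333/4, and A''(x) = −4 < 0 confirms a maximum.
Then y = 333 − 2·333/4 = 333/2 and A = 110889/8.

110889/8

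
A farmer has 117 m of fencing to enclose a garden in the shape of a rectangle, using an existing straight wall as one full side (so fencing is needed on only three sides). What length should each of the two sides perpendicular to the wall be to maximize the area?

117/4

Let the sides perpendicular to the wall have length x and the parallel side y, so 2x + y = 117 and the area is A = xy = x(117 − 2x).
A'(x) = 117 − 4x = 0 gives x = 117/4, and A''(x) = −4 < 0 confirms a maximum.
Then y = 117 − 2·117/4 = 117/2 and A = 13689/8.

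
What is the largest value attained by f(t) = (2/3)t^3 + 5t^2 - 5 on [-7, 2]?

Differentiating, f'(t) = 2t^2 + 10t; which vanishes at t = -5 and t = 0.
Evaluating at the critical points and endpoints: f(-7) = 34/3,  f(-5) = 110/3,  f(0) = -5,  f(2) = 61/3.
Hence the absolute maximum is 110/3 at t = -5.

110/3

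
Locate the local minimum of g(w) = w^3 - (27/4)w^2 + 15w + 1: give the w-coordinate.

5/2

g'(w) = 3w^2 - (27/2)w + 15 = 0 at w = 2, 5/2.
Second-derivative test with g''(w) = 6w - 27/2: g''(2) = -3/2 < 0 ⇒ local maximum; g''(5/2) = 3/2 > 0 ⇒ local minimum.
Thus g has its local minimum at w = 5/2, with value 191/16.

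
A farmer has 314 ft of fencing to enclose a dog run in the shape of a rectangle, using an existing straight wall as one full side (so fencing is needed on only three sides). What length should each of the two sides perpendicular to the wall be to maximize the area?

157/2

Let the sides perpendicular to the wall have length x and the parallel side y, so 2x + y = 314 and the area is A = xy = x(314 − 2x).
A'(x) = 314 − 4x = 0 gives x = 157/2, and A''(x) = −4 < 0 confirms a maximum.
Then y = 314 − 2·157/2 = 157 and A = 24649/2.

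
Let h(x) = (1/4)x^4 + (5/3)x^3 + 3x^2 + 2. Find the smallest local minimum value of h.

h'(x) = x^3 + 5x^2 + 6x. Setting h'(x) = 0 gives x ∈ {-3, -2, 0}.
Second-derivative test with h''(x) = 3x^2 + 10x + 6: h''(-3) = 3 > 0 ⇒ local minimum; h''(-2) = -2 < 0 ⇒ local maximum; h''(0) = 6 > 0 ⇒ local minimum.
So the smallest local minimum value is h(0) = 2.

2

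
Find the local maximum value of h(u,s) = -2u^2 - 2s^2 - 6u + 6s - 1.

∂h/∂u = -4u - 6 = 0 and ∂h/∂s = -4s + 6 = 0, so (u, s) = (-3/2, 3/2).
The Hessian has h_{uu} = -4, h_{ss} = -4, h_{us} = 0, giving D = 16 > 0 with h_{uu} < 0, so the point is a local maximum.
h(-3/2, 3/2) = 8.

8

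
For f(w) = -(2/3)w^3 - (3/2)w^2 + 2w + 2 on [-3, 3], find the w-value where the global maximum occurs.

Differentiating, f'(w) = -2w^2 - 3w + 2; which vanishes at w = -2 and w = 1/2.
Compare values at every candidate in [-3, 3]: f(-3) = 1/2, f(-2) = -8/3, f(1/2) = 61/24, f(3) = -47/2.
Hence the absolute maximum is 61/24 at w = 1/2.

1/2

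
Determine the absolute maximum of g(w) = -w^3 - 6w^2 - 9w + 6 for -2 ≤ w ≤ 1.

10

Differentiating, g'(w) = -3w^2 - 12w - 9; whose only zero in [-2, 1] is w = -1.
Candidates: g(-2) = 8,  g(-1) = 10,  g(1) = -10.
Hence the absolute maximum is 10 at w = -1.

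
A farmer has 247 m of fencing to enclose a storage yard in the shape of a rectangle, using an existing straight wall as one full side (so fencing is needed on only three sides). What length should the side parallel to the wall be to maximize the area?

247/2

Let the sides perpendicular to the wall have length x and the parallel side y, so 2x + y = 247 and the area is A = xy = x(247 − 2x).
A'(x) = 247 − 4x = 0 gives x = 247/4, and A''(x) = −4 < 0 confirms a maximum.
Then y = 247 − 2·247/4 = 247/2 and A = 61009/8.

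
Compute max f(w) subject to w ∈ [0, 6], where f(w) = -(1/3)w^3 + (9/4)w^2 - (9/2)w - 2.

-2

Differentiating, f'(w) = -w^2 + (9/2)w - 9/2; which vanishes at w = 3/2 and w = 3.
Evaluating at the critical points and endpoints: f(0) = -2; f(3/2) = -77/16; f(3) = -17/4; f(6) = -20.
So the maximum is f(0) = -2.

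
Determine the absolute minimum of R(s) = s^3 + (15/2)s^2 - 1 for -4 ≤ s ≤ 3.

-1

The derivative is 3s^2 + 15s, whose only zero in [-4, 3] is s = 0.
Candidates: R(-4) = 55, R(0) = -1, R(3) = 187/2.
So the minimum is R(0) = -1.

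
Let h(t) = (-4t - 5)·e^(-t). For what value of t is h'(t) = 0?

-1/4

By the product rule, h'(t) = (4t + 1)·e^(-t). Since e^(-t) > 0, the only critical point is t = -1/4.
h''(-1/4) has the same sign as 4 > 0, so this is a local minimum.
h(-1/4) = (-4)·e^(1/4) ≈ -5.1361.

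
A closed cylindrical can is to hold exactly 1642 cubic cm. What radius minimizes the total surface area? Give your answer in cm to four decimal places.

6.3934

With radius r and height h, πr²h = 1642 so h = 1642/(πr²), and S(r) = 2πr² + 2πrh = 2πr² + 2·1642/r.
S'(r) = 4πr − 2·1642/r² = 0 ⇒ r³ = 1642/(2π), so r ≈ 6.3934 and h = 2r ≈ 12.7868.
S''(r) = 4π + 4·1642/r³ > 0, so this is the minimum; S ≈ 770.4834.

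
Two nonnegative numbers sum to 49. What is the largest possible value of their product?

With x + y = 49, the product is P(x) = x(49 − x).
P'(x) = 49 − 2x = 0 gives x = 49/2; P'' = −2 < 0, so this is the maximum.
P = 49/2·49/2 = 2401/4.

2401/4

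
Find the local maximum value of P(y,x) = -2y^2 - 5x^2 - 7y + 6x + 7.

597/40

∂P/∂y = -4y - 7 = 0 and ∂P/∂x = -10x + 6 = 0, so (y, x) = (-7/4, 3/5).
The Hessian has P_{yy} = -4, P_{xx} = -10, P_{yx} = 0, giving D = 40 > 0 with P_{yy} < 0, so the point is a local maximum.
P(-7/4, 3/5) = 597/40.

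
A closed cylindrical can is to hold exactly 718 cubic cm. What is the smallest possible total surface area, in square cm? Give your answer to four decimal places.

443.8786

With radius r and height h, πr²h = 718 so h = 718/(πr²), and S(r) = 2πr² + 2πrh = 2πr² + 2·718/r.
S'(r) = 4πr − 2·718/r² = 0 ⇒ r³ = 718/(2π), so r ≈ 4.8527 and h = 2r ≈ 9.7054.
S''(r) = 4π + 4·718/r³ > 0, so this is the minimum; S ≈ 443.8786.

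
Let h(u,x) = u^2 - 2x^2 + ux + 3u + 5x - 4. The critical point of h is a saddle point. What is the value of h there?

∂h/∂u = 2u + x + 3 = 0 and ∂h/∂x = u - 4x + 5 = 0, so (u, x) = (-17/9, 7/9).
The Hessian has h_{uu} = 2, h_{xx} = -4, h_{ux} = 1, giving D = -9 < 0, so the point is a saddle point.
h(-17/9, 7/9) = -44/9.

-44/9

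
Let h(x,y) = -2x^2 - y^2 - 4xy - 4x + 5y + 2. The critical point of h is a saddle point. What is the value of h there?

-65/4

∂h/∂x = -4x - 4y - 4 = 0 and ∂h/∂y = -4x - 2y + 5 = 0, so (x, y) = (7/2, -9/2).
The Hessian has h_{xx} = -4, h_{yy} = -2, h_{xy} = -4, giving D = -8 < 0, so the point is a saddle point.
h(7/2, -9/2) = -65/4.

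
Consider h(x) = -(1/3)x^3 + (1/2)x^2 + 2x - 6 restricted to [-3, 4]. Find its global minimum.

Differentiating, h'(x) = -x^2 + x + 2; which vanishes at x = -1 and x = 2.
Evaluating at the critical points and endpoints: h(-3) = 3/2; h(-1) = -43/6; h(2) = -8/3; h(4) = -34/3.
The minimum over the interval is -34/3, attained at x = 4.

-34/3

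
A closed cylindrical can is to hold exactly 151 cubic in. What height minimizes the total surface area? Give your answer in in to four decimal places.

5.7716

With radius r and height h, πr²h = 151 so h = 151/(πr²), and S(r) = 2πr² + 2πrh = 2πr² + 2·151/r.
S'(r) = 4πr − 2·151/r² = 0 ⇒ r³ = 151/(2π), so r ≈ 2.8858 and h = 2r ≈ 5.7716.
S''(r) = 4π + 4·151/r³ > 0, so this is the minimum; S ≈ 156.9757.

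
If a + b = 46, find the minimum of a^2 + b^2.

1058

With a + b = 46, a^2 + b^2 = a^2 + (46 − a)^2.
The derivative 2a − 2(46 − a) = 4a − 92 vanishes at a = 23; second derivative 4 > 0, a minimum.
The minimum is 2·(23)^2 = 1058.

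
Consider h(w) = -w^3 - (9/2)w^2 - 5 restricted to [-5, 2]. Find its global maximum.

The derivative is -3w^2 - 9w, which vanishes at w = -3 and w = 0.
Evaluating at the critical points and endpoints: h(-5) = 15/2, h(-3) = -37/2, h(0) = -5, h(2) = -31.
So the maximum is h(-5) = 15/2.

15/2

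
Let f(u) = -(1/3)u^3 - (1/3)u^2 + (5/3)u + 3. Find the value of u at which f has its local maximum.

1

Critical points: f'(u) = -u^2 - (2/3)u + 5/3 vanishes at u = -5/3, 1.
Second-derivative test with f''(u) = -2u - 2/3: f''(-5/3) = 8/3 > 0 ⇒ local minimum; f''(1) = -8/3 < 0 ⇒ local maximum.
So the local maximum value is f(1) = 4.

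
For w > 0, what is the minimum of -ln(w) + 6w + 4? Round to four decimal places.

f'(w) = -1/w + 6 = 0 gives w = 1/6.
f''(w) = 1/w², which is positive for w > 0, so this is a local minimum.
f(1/6) = -1·ln(1/6) + 1 + 4 ≈ 6.7918.

6.7918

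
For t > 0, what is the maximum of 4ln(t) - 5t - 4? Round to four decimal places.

-8.8926

f'(t) = 4/t − 5 = 0 gives t = 4/5.
f''(t) = -4/t², which is negative for t > 0, so this is a local maximum.
f(4/5) = 4·ln(4/5) - 4 - 4 ≈ -8.8926.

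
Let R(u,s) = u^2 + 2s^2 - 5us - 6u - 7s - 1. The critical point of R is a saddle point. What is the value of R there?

∂R/∂u = 2u - 5s - 6 = 0 and ∂R/∂s = -5u + 4s - 7 = 0, so (u, s) = (-59/17, -44/17).
The Hessian has R_{uu} = 2, R_{ss} = 4, R_{us} = -5, giving D = -17 < 0, so the point is a saddle point.
R(-59/17, -44/17) = 314/17.

314/17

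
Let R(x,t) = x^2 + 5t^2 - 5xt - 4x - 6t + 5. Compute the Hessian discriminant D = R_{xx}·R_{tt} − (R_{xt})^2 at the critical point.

-5

∂R/∂x = 2x - 5t - 4 = 0 and ∂R/∂t = -5x + 10t - 6 = 0, so (x, t) = (-14, -32/5).
The Hessian has R_{xx} = 2, R_{tt} = 10, R_{xt} = -5, giving D = -5 < 0, so the point is a saddle point.
D = (2)·(10) − (-5)^2 = -5.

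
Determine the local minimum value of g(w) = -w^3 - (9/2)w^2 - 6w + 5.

Critical points: g'(w) = -3w^2 - 9w - 6 vanishes at w = -2, -1.
Second-derivative test with g''(w) = -6w - 9: g''(-2) = 3 > 0 ⇒ local minimum; g''(-1) = -3 < 0 ⇒ local maximum.
So the local minimum value is g(-2) = 7.

7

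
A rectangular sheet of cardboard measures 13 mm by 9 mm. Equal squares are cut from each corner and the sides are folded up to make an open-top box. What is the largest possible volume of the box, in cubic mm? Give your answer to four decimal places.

91.4382

With cut size x, the volume is V(x) = x(13 − 2x)(9 − 2x) for 0 < x < 4.5.
V'(x) = 12x^2 − 88x + 117. Setting V'(x) = 0 gives x ≈ 1.7446 (the root in (0, 4.5)).
V''(x) = 24x − 88 is negative there, so this is the maximum; V ≈ 91.4382.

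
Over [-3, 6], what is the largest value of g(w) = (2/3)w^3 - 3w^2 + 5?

41

Differentiating, g'(w) = 2w^2 - 6w; which vanishes at w = 0 and w = 3.
Candidates: g(-3) = -40,  g(0) = 5,  g(3) = -4,  g(6) = 41.
The maximum over the interval is 41, attained at w = 6.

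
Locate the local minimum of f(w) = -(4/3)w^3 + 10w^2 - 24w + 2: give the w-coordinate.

2

Critical points: f'(w) = -4w^2 + 20w - 24 vanishes at w = 2, 3.
Second-derivative test with f''(w) = -8w + 20: f''(2) = 4 > 0 ⇒ local minimum; f''(3) = -4 < 0 ⇒ local maximum.
Thus f has its local minimum at w = 2, with value -50/3.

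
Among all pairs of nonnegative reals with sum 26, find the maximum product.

169

With x + y = 26, the product is P(x) = x(26 − x).
P'(x) = 26 − 2x = 0 gives x = 13; P'' = −2 < 0, so this is the maximum.
P = 13·13 = 169.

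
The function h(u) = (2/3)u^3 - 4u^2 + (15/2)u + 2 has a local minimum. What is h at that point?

37/6

Critical points: h'(u) = 2u^2 - 8u + 15/2 vanishes at u = 3/2, 5/2.
Second-derivative test with h''(u) = 4u - 8: h''(3/2) = -2 < 0 ⇒ local maximum; h''(5/2) = 2 > 0 ⇒ local minimum.
The local minimum is h(5/2) = 37/6.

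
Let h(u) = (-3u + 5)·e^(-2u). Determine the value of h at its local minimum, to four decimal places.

Differentiating with the product rule gives h'(u) = (6u - 13)·e^(-2u). Since e^(-2u) > 0, the only critical point is u = 13/6.
h''(13/6) has the same sign as 6 > 0, so this is a local minimum.
h(13/6) = (-3/2)·e^(-13/3) ≈ -0.0197.

-0.0197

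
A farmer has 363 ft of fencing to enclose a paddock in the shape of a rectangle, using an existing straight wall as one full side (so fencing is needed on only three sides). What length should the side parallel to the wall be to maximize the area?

Let the sides perpendicular to the wall have length x and the parallel side y, so 2x + y = 363 and the area is A = xy = x(363 − 2x).
A'(x) = 363 − 4x = 0 gives x = 363/4, and A''(x) = −4 < 0 confirms a maximum.
Then y = 363 − 2·363/4 = 363/2 and A = 131769/8.

363/2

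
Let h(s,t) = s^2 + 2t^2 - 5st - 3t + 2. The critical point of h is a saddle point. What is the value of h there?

43/17

∂h/∂s = 2s - 5t = 0 and ∂h/∂t = -5s + 4t - 3 = 0, so (s, t) = (-15/17, -6/17).
The Hessian has h_{ss} = 2, h_{tt} = 4, h_{st} = -5, giving D = -17 < 0, so the point is a saddle point.
h(-15/17, -6/17) = 43/17.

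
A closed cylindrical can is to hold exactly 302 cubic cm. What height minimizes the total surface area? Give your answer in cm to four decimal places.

7.2718

With radius r and height h, πr²h = 302 so h = 302/(πr²), and S(r) = 2πr² + 2πrh = 2πr² + 2·302/r.
S'(r) = 4πr − 2·302/r² = 0 ⇒ r³ = 302/(2π), so r ≈ 3.6359 and h = 2r ≈ 7.2718.
S''(r) = 4π + 4·302/r³ > 0, so this is the minimum; S ≈ 249.1834.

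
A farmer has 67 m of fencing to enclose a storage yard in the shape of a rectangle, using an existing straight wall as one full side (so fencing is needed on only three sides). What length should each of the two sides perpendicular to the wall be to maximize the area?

67/4

Let the sides perpendicular to the wall have length x and the parallel side y, so 2x + y = 67 and the area is A = xy = x(67 − 2x).
A'(x) = 67 − 4x = 0 gives x = 67/4, and A''(x) = −4 < 0 confirms a maximum.
Then y = 67 − 2·67/4 = 67/2 and A = 4489/8.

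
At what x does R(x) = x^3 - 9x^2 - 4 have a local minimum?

6

Critical points: R'(x) = 3x^2 - 18x vanishes at x = 0, 6.
Since R''(x) = 6x - 18, we get R''(0) = -18 < 0 ⇒ local maximum; R''(6) = 18 > 0 ⇒ local minimum.
The local minimum is R(6) = -112.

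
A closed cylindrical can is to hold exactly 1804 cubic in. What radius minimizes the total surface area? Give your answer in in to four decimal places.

6.5971

With radius r and height h, πr²h = 1804 so h = 1804/(πr²), and S(r) = 2πr² + 2πrh = 2πr² + 2·1804/r.
S'(r) = 4πr − 2·1804/r² = 0 ⇒ r³ = 1804/(2π), so r ≈ 6.5971 and h = 2r ≈ 13.1942.
S''(r) = 4π + 4·1804/r³ > 0, so this is the minimum; S ≈ 820.3621.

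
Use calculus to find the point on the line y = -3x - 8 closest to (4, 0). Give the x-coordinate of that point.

-2

Minimize D(x)^2 = (x - 4)^2 + (-3x - 8)^2.
d/dx[D^2] = 2(x - 4) + 2·(-3)·(-3x - 8) = 0 ⇒ x = -2.
Then y = -2 and the distance is √(40) ≈ 6.3246.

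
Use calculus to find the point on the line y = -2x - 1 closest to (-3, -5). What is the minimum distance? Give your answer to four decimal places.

Minimize D(x)^2 = (x + 3)^2 + (-2x + 4)^2.
d/dx[D^2] = 2(x + 3) + 2·(-2)·(-2x + 4) = 0 ⇒ x = 1.
Then y = -3 and the distance is √(20) ≈ 4.4721.

4.4721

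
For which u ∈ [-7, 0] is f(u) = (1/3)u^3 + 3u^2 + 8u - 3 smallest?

Differentiating, f'(u) = u^2 + 6u + 8; which vanishes at u = -4 and u = -2.
Compare values at every candidate in [-7, 0]: f(-7) = -79/3; f(-4) = -25/3; f(-2) = -29/3; f(0) = -3.
So the minimum is f(-7) = -79/3.

-7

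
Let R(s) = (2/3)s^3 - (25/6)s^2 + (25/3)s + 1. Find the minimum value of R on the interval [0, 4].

Differentiating, R'(s) = 2s^2 - (25/3)s + 25/3; which vanishes at s = 5/3 and s = 5/2.
Evaluating at the critical points and endpoints: R(0) = 1,  R(5/3) = 1037/162,  R(5/2) = 149/24,  R(4) = 31/3.
Hence the absolute minimum is 1 at s = 0.

1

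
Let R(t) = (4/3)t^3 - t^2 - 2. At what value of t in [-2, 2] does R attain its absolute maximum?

2

R'(t) = 4t^2 - 2t, which vanishes at t = 0 and t = 1/2.
Evaluating at the critical points and endpoints: R(-2) = -50/3, R(0) = -2, R(1/2) = -25/12, R(2) = 14/3.
Hence the absolute maximum is 14/3 at t = 2.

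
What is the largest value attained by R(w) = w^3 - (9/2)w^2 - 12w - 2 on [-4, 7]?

R'(w) = 3w^2 - 9w - 12, which vanishes at w = -1 and w = 4.
Compare values at every candidate in [-4, 7]: R(-4) = -90, R(-1) = 9/2, R(4) = -58, R(7) = 73/2.
So the maximum is R(7) = 73/2.

73/2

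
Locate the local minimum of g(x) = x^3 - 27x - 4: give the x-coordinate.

Critical points: g'(x) = 3x^2 - 27 vanishes at x = -3, 3.
Second-derivative test with g''(x) = 6x: g''(-3) = -18 < 0 ⇒ local maximum; g''(3) = 18 > 0 ⇒ local minimum.
The local minimum is g(3) = -58.

3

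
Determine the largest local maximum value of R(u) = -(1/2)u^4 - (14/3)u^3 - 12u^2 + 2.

2

Critical points: R'(u) = -2u^3 - 14u^2 - 24u vanishes at u = -4, -3, 0.
Since R''(u) = -6u^2 - 28u - 24, we get R''(-4) = -8 < 0 ⇒ local maximum; R''(-3) = 6 > 0 ⇒ local minimum; R''(0) = -24 < 0 ⇒ local maximum.
So the largest local maximum value is R(0) = 2.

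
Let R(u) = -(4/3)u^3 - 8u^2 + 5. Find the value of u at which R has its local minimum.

-4

R'(u) = -4u^2 - 16u. Setting R'(u) = 0 gives u ∈ {-4, 0}.
Since R''(u) = -8u - 16, we get R''(-4) = 16 > 0 ⇒ local minimum; R''(0) = -16 < 0 ⇒ local maximum.
The local minimum is R(-4) = -113/3.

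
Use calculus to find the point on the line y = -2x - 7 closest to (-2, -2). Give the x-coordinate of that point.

Minimize D(x)^2 = (x + 2)^2 + (-2x - 5)^2.
d/dx[D^2] = 2(x + 2) + 2·(-2)·(-2x - 5) = 0 ⇒ x = -12/5.
Then y = -11/5 and the distance is √(1/5) ≈ 0.4472.

-12/5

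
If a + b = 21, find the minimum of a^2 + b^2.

441/2

With a + b = 21, a^2 + b^2 = a^2 + (21 − a)^2.
The derivative 2a − 2(21 − a) = 4a − 42 vanishes at a = 21/2; second derivative 4 > 0, a minimum.
The minimum is 2·(21/2)^2 = 441/2.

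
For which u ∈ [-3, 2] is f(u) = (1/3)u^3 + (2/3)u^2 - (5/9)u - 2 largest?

The derivative is u^2 + (4/3)u - 5/9, which vanishes at u = -5/3 and u = 1/3.
Evaluating at the critical points and endpoints: f(-3) = -10/3,  f(-5/3) = -62/81,  f(1/3) = -170/81,  f(2) = 20/9.
So the maximum is f(2) = 20/9.

2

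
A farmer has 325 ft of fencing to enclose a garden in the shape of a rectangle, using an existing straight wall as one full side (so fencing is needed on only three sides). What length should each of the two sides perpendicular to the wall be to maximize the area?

Let the sides perpendicular to the wall have length x and the parallel side y, so 2x + y = 325 and the area is A = xy = x(325 − 2x).
A'(x) = 325 − 4x = 0 gives x = 325/4, and A''(x) = −4 < 0 confirms a maximum.
Then y = 325 − 2·325/4 = 325/2 and A = 105625/8.

325/4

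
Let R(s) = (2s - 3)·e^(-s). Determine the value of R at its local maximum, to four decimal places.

By the product rule, R'(s) = (-2s + 5)·e^(-s). Since e^(-s) > 0, the only critical point is s = 5/2.
R''(5/2) has the same sign as -2 < 0, so this is a local maximum.
R(5/2) = (2)·e^(-5/2) ≈ 0.1642.

0.1642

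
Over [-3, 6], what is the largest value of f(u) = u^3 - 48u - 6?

111

The derivative is 3u^2 - 48, whose only zero in [-3, 6] is u = 4.
Compare values at every candidate in [-3, 6]: f(-3) = 111, f(4) = -134, f(6) = -78.
So the maximum is f(-3) = 111.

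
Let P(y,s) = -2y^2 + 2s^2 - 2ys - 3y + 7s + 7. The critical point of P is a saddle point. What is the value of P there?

9/10

∂P/∂y = -4y - 2s - 3 = 0 and ∂P/∂s = -2y + 4s + 7 = 0, so (y, s) = (1/10, -17/10).
The Hessian has P_{yy} = -4, P_{ss} = 4, P_{ys} = -2, giving D = -20 < 0, so the point is a saddle point.
P(1/10, -17/10) = 9/10.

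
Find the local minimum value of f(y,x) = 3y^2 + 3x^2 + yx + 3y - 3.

-132/35

∂f/∂y = 6y + x + 3 = 0 and ∂f/∂x = y + 6x = 0, so (y, x) = (-18/35, 3/35).
The Hessian has f_{yy} = 6, f_{xx} = 6, f_{yx} = 1, giving D = 35 > 0 with f_{yy} > 0, so the point is a local minimum.
f(-18/35, 3/35) = -132/35.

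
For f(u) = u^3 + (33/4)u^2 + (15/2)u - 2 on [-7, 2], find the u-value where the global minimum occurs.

f'(u) = 3u^2 + (33/2)u + 15/2, which vanishes at u = -5 and u = -1/2.
Evaluating at the critical points and endpoints: f(-7) = 27/4; f(-5) = 167/4; f(-1/2) = -61/16; f(2) = 54.
Hence the absolute minimum is -61/16 at u = -1/2.

-1/2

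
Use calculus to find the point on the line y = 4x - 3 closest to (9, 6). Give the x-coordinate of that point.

Minimize D(x)^2 = (x - 9)^2 + (4x - 9)^2.
d/dx[D^2] = 2(x - 9) + 2·4·(4x - 9) = 0 ⇒ x = 45/17.
Then y = 129/17 and the distance is √(729/17) ≈ 6.5485.

45/17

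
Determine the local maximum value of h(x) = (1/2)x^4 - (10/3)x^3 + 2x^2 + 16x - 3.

h'(x) = 2x^3 - 10x^2 + 4x + 16 = 0 at x = -1, 2, 4.
Second-derivative test with h''(x) = 6x^2 - 20x + 4: h''(-1) = 30 > 0 ⇒ local minimum; h''(2) = -12 < 0 ⇒ local maximum; h''(4) = 20 > 0 ⇒ local minimum.
So the local maximum value is h(2) = 55/3.

55/3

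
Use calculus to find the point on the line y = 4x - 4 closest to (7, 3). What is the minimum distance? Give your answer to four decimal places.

5.0932

Minimize D(x)^2 = (x - 7)^2 + (4x - 7)^2.
d/dx[D^2] = 2(x - 7) + 2·4·(4x - 7) = 0 ⇒ x = 35/17.
Then y = 72/17 and the distance is √(441/17) ≈ 5.0932.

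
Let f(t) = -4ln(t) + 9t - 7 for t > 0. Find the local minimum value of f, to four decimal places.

0.2437

f'(t) = -4/t + 9 = 0 gives t = 4/9.
f''(t) = 4/t², which is positive for t > 0, so this is a local minimum.
f(4/9) = -4·ln(4/9) + 4 - 7 ≈ 0.2437.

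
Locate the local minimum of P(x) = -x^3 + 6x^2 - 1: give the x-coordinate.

P'(x) = -3x^2 + 12x. Setting P'(x) = 0 gives x ∈ {0, 4}.
Second-derivative test with P''(x) = -6x + 12: P''(0) = 12 > 0 ⇒ local minimum; P''(4) = -12 < 0 ⇒ local maximum.
So the local minimum value is P(0) = -1.

0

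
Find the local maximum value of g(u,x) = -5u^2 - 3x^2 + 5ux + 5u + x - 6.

∂g/∂u = -10u + 5x + 5 = 0 and ∂g/∂x = 5u - 6x + 1 = 0, so (u, x) = (1, 1).
The Hessian has g_{uu} = -10, g_{xx} = -6, g_{ux} = 5, giving D = 35 > 0 with g_{uu} < 0, so the point is a local maximum.
g(1, 1) = -3.

-3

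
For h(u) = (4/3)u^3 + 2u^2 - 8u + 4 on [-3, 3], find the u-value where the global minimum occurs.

1

The derivative is 4u^2 + 4u - 8, which vanishes at u = -2 and u = 1.
Compare values at every candidate in [-3, 3]: h(-3) = 10; h(-2) = 52/3; h(1) = -2/3; h(3) = 34.
So the minimum is h(1) = -2/3.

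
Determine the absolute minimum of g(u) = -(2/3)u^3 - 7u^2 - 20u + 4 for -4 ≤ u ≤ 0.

4

g'(u) = -2u^2 - 14u - 20, whose only zero in [-4, 0] is u = -2.
Compare values at every candidate in [-4, 0]: g(-4) = 44/3, g(-2) = 64/3, g(0) = 4.
So the minimum is g(0) = 4.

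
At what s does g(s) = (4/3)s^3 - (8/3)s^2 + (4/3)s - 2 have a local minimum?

1

g'(s) = 4s^2 - (16/3)s + 4/3 = 0 at s = 1/3, 1.
Second-derivative test with g''(s) = 8s - 16/3: g''(1/3) = -8/3 < 0 ⇒ local maximum; g''(1) = 8/3 > 0 ⇒ local minimum.
So the local minimum value is g(1) = -2.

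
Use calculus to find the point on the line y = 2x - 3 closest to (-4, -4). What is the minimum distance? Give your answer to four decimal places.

3.1305

Minimize D(x)^2 = (x + 4)^2 + (2x + 1)^2.
d/dx[D^2] = 2(x + 4) + 2·2·(2x + 1) = 0 ⇒ x = -6/5.
Then y = -27/5 and the distance is √(49/5) ≈ 3.1305.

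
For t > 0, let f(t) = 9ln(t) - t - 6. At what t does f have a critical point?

f'(t) = 9/t − 1 = 0 gives t = 9.
f''(t) = -9/t², which is negative for t > 0, so this is a local maximum.
f(9) = 9·ln(9) - 9 - 6 ≈ 4.7750.

9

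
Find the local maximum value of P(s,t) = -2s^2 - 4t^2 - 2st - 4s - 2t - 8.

∂P/∂s = -4s - 2t - 4 = 0 and ∂P/∂t = -2s - 8t - 2 = 0, so (s, t) = (-1, 0).
The Hessian has P_{ss} = -4, P_{tt} = -8, P_{st} = -2, giving D = 28 > 0 with P_{ss} < 0, so the point is a local maximum.
P(-1, 0) = -6.

-6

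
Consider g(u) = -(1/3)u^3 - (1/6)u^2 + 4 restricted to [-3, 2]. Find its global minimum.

2/3

Differentiating, g'(u) = -u^2 - (1/3)u; which vanishes at u = -1/3 and u = 0.
Candidates: g(-3) = 23/2; g(-1/3) = 647/162; g(0) = 4; g(2) = 2/3.
Hence the absolute minimum is 2/3 at u = 2.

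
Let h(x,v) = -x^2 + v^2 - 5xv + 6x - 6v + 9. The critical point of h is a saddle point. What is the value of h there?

81/29

∂h/∂x = -2x - 5v + 6 = 0 and ∂h/∂v = -5x + 2v - 6 = 0, so (x, v) = (-18/29, 42/29).
The Hessian has h_{xx} = -2, h_{vv} = 2, h_{xv} = -5, giving D = -29 < 0, so the point is a saddle point.
h(-18/29, 42/29) = 81/29.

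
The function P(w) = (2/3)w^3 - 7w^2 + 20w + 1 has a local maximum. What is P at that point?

55/3

Critical points: P'(w) = 2w^2 - 14w + 20 vanishes at w = 2, 5.
P''(w) = 4w - 14. P''(2) = -6 < 0 ⇒ local maximum; P''(5) = 6 > 0 ⇒ local minimum.
Thus P has its local maximum at w = 2, with value 55/3.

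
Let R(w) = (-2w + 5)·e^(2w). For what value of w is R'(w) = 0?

R'(w) = (-2)·e^(2w) + (-2w + 5)·2·e^(2w) = (-4w + 8)·e^(2w). Since e^(2w) > 0, the only critical point is w = 2.
R''(2) has the same sign as -4 < 0, so this is a local maximum.
R(2) = (1)·e^(4) ≈ 54.5982.

2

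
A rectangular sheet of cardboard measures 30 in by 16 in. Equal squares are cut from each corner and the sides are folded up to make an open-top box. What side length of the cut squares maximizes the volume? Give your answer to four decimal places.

With cut size x, the volume is V(x) = x(30 − 2x)(16 − 2x) for 0 < x < 8.
V'(x) = 12x^2 − 184x + 480. Setting V'(x) = 0 gives x ≈ 3.3333 (the root in (0, 8)).
V''(x) = 24x − 184 is negative there, so this is the maximum; V ≈ 725.9259.

3.3333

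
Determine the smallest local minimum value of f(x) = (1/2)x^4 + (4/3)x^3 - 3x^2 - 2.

Critical points: f'(x) = 2x^3 + 4x^2 - 6x vanishes at x = -3, 0, 1.
Second-derivative test with f''(x) = 6x^2 + 8x - 6: f''(-3) = 24 > 0 ⇒ local minimum; f''(0) = -6 < 0 ⇒ local maximum; f''(1) = 8 > 0 ⇒ local minimum.
So the smallest local minimum value is f(-3) = -49/2.

-49/2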